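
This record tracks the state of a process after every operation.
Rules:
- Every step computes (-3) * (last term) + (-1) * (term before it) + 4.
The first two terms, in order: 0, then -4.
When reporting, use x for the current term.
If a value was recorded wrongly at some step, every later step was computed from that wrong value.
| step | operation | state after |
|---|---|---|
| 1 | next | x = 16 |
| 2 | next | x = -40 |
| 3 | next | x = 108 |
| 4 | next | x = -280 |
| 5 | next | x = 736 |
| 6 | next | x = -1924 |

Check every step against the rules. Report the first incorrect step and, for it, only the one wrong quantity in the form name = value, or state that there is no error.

no error

1. x = -3*(-4) + (-1)*(0) + (4) = 16 (consistent with the record)
2. x = -3*(16) + (-1)*(-4) + (4) = -40 (same as recorded)
3. x = -3*(-40) + (-1)*(16) + (4) = 108 (checks out)
4. x = -3*(108) + (-1)*(-40) + (4) = -280 (no discrepancy)
5. x = -3*(-280) + (-1)*(108) + (4) = 736 (consistent with the record)
6. x = -3*(736) + (-1)*(-280) + (4) = -1924 (checks out)
No step deviates from the rules.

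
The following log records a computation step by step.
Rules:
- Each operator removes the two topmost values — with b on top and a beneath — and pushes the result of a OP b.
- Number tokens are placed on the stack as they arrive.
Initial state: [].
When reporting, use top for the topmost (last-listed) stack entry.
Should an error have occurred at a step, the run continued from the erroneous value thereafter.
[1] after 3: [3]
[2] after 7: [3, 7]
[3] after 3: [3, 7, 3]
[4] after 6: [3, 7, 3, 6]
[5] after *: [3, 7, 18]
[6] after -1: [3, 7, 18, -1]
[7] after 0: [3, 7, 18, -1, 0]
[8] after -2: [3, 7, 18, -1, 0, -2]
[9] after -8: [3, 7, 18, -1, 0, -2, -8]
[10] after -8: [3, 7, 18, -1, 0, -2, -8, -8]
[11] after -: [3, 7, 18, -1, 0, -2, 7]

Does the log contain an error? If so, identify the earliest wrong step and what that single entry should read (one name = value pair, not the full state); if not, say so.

Recomputing the run from the initial state:
step 1: [3]
step 2: [3, 7]
step 3: [3, 7, 3]
step 4: [3, 7, 3, 6]
step 5: [3, 7, 18]
step 6: [3, 7, 18, -1]
step 7: [3, 7, 18, -1, 0]
step 8: [3, 7, 18, -1, 0, -2]
step 9: [3, 7, 18, -1, 0, -2, -8]
step 10: [3, 7, 18, -1, 0, -2, -8, -8]
step 11: [3, 7, 18, -1, 0, -2, 0]
The first disagreement with the log is at step 11, where the value should be top = 0.

step 11, top = 0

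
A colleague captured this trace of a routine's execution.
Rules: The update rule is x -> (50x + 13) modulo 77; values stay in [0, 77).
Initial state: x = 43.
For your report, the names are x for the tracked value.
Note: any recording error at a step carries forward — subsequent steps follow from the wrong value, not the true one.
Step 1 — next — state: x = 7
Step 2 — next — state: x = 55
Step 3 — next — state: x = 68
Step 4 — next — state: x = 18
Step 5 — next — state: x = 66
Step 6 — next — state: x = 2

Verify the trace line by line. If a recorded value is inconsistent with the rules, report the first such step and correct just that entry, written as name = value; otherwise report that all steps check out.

Recomputing the run from the initial state:
step 1: x = 7
step 2: x = 55
step 3: x = 68
step 4: x = 25
step 5: x = 31
step 6: x = 23
The first disagreement with the trace is at step 4, where the value should be x = 25.

step 4, x = 25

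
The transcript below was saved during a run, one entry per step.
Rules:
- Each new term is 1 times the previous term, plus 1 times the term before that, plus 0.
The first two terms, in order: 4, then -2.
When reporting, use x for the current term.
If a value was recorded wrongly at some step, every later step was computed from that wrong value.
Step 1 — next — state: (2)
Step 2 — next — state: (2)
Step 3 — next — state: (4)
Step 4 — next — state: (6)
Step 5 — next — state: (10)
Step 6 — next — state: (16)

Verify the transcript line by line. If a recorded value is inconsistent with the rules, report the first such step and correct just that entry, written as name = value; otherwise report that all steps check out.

Recomputing the run from the initial state:
step 1: x = 2
step 2: x = 0
step 3: x = 2
step 4: x = 2
step 5: x = 4
step 6: x = 6
The first disagreement with the transcript is at step 2, where the value should be x = 0.

step 2, x = 0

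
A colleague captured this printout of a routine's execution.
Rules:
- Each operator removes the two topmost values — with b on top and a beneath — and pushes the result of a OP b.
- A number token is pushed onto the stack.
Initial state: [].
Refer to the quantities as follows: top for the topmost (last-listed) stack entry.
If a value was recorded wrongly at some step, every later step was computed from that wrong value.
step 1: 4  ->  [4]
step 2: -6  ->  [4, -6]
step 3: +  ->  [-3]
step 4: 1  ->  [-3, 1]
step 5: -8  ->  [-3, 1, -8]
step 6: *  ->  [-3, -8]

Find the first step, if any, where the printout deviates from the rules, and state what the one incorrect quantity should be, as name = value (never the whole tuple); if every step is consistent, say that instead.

step 3, top = -2

1. push 4: top = 4 (verified)
2. push -6: top = -6 (same as recorded)
3. 4 + -6 = -2 (the recorded entry deviates here)
Step 3 is the first one off; corrected, top = -2.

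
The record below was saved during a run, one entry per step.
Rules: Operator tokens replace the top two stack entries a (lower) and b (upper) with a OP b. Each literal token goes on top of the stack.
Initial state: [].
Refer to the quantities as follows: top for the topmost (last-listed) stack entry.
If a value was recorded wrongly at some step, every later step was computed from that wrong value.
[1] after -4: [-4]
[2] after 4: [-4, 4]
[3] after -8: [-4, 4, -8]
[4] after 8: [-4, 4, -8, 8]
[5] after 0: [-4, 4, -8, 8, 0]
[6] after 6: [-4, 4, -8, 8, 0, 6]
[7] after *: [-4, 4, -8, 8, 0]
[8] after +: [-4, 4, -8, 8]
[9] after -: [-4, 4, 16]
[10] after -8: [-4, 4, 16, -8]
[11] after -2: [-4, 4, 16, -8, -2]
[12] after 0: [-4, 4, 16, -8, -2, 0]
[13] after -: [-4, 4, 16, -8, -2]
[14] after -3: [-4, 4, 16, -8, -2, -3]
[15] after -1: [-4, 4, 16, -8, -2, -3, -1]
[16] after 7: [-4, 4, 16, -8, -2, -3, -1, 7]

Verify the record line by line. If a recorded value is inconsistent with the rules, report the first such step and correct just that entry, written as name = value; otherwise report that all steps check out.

Step 1: push -4: top = -4 — checks out.
Step 2: push 4: top = 4 — agrees with the record.
Step 3: push -8: top = -8 — in agreement.
Step 4: push 8: top = 8 — in agreement.
Step 5: push 0: top = 0 — no discrepancy.
Step 6: push 6: top = 6 — checks out.
Step 7: 0 * 6 = 0 — verified.
Step 8: 8 + 0 = 8 — exactly as logged.
Step 9: -8 - 8 = -16 — the recorded entry deviates here.
Step 9 is the first one off; corrected, top = -16.

step 9, top = -16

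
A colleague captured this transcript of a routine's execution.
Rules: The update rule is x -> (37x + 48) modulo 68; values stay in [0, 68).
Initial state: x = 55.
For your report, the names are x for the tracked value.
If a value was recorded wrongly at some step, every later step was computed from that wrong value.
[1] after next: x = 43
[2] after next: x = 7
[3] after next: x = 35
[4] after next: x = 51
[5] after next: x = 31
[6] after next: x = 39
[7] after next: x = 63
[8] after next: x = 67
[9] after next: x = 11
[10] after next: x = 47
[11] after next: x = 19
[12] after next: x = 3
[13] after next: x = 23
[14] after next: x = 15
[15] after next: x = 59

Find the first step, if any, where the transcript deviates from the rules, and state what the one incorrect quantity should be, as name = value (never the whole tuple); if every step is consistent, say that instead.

no error

step 1: x = (37*55 + 48) mod 68 = 43 -> in agreement
step 2: x = (37*43 + 48) mod 68 = 7 -> consistent with the transcript
step 3: x = (37*7 + 48) mod 68 = 35 -> exactly as logged
step 4: x = (37*35 + 48) mod 68 = 51 -> verified
step 5: x = (37*51 + 48) mod 68 = 31 -> matches
step 6: x = (37*31 + 48) mod 68 = 39 -> exactly as logged
step 7: x = (37*39 + 48) mod 68 = 63 -> confirmed correct
step 8: x = (37*63 + 48) mod 68 = 67 -> verified
step 9: x = (37*67 + 48) mod 68 = 11 -> agrees with the transcript
step 10: x = (37*11 + 48) mod 68 = 47 -> matches
step 11: x = (37*47 + 48) mod 68 = 19 -> no discrepancy
step 12: x = (37*19 + 48) mod 68 = 3 -> same as recorded
step 13: x = (37*3 + 48) mod 68 = 23 -> agrees with the transcript
step 14: x = (37*23 + 48) mod 68 = 15 -> same as recorded
step 15: x = (37*15 + 48) mod 68 = 59 -> exactly as logged
The whole run recomputes cleanly — no discrepancies.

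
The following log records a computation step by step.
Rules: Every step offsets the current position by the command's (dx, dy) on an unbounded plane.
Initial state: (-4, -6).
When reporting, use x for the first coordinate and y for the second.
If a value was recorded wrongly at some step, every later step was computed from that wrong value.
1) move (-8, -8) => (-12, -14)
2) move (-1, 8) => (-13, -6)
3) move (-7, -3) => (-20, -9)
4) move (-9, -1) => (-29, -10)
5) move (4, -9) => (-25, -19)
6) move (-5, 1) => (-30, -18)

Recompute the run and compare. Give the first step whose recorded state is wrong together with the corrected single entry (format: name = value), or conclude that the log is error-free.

no error

Recomputing the run from the initial state:
step 1: x = -12, y = -14
step 2: x = -13, y = -6
step 3: x = -20, y = -9
step 4: x = -29, y = -10
step 5: x = -25, y = -19
step 6: x = -30, y = -18
This matches the log at every step.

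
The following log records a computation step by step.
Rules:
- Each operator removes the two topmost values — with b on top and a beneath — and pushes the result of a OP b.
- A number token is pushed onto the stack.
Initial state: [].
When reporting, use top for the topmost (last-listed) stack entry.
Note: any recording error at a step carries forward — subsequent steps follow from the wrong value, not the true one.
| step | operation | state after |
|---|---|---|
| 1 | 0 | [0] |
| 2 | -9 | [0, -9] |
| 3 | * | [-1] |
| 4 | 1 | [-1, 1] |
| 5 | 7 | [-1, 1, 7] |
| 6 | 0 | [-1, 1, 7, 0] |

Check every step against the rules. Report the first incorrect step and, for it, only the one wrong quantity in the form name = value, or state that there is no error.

step 1: push 0: top = 0 -> matches
step 2: push -9: top = -9 -> confirmed correct
step 3: 0 * -9 = 0 -> the entry is off here
Conclusion: step 3 carries the first error; the entry should be top = 0.

step 3, top = 0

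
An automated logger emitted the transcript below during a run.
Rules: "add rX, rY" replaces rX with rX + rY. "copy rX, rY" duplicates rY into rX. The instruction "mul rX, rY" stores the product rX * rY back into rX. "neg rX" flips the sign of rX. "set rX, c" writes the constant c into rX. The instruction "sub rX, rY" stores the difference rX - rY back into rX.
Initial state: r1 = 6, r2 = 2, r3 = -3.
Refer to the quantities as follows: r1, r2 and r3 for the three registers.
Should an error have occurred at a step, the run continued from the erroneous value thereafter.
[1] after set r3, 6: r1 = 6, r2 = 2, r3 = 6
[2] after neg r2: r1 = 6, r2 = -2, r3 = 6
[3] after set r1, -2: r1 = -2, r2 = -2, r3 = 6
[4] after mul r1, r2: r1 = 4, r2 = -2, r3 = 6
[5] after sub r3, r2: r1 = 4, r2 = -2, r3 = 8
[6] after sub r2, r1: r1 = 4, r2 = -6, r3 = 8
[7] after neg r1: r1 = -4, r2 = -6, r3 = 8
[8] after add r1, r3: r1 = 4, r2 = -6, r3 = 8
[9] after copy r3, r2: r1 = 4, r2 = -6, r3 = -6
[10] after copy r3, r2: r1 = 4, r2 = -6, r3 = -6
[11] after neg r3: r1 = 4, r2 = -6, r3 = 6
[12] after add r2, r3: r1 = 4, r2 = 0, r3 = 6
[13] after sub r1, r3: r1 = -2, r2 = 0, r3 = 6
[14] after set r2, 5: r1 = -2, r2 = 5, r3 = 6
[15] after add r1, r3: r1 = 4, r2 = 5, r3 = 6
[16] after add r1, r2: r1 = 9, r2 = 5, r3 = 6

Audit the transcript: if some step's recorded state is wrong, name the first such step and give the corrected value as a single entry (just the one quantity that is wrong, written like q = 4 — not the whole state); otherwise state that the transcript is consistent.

Recomputing the run from the initial state:
step 1: r1 = 6, r2 = 2, r3 = 6
step 2: r1 = 6, r2 = -2, r3 = 6
step 3: r1 = -2, r2 = -2, r3 = 6
step 4: r1 = 4, r2 = -2, r3 = 6
step 5: r1 = 4, r2 = -2, r3 = 8
step 6: r1 = 4, r2 = -6, r3 = 8
step 7: r1 = -4, r2 = -6, r3 = 8
step 8: r1 = 4, r2 = -6, r3 = 8
step 9: r1 = 4, r2 = -6, r3 = -6
step 10: r1 = 4, r2 = -6, r3 = -6
step 11: r1 = 4, r2 = -6, r3 = 6
step 12: r1 = 4, r2 = 0, r3 = 6
step 13: r1 = -2, r2 = 0, r3 = 6
step 14: r1 = -2, r2 = 5, r3 = 6
step 15: r1 = 4, r2 = 5, r3 = 6
step 16: r1 = 9, r2 = 5, r3 = 6
This matches the transcript at every step.

no error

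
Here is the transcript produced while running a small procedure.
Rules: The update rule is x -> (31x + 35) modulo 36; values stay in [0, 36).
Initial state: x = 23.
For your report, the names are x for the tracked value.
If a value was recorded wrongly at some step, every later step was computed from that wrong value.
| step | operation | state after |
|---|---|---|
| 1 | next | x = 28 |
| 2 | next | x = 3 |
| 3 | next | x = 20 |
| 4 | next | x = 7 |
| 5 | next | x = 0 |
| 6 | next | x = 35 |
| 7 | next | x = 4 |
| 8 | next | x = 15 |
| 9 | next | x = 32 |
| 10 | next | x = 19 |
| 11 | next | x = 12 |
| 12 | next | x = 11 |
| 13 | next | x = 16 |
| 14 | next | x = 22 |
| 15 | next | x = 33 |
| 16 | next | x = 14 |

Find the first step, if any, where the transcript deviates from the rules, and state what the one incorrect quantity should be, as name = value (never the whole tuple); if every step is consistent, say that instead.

step 14, x = 27

Recomputing the run from the initial state:
step 1: x = 28
step 2: x = 3
step 3: x = 20
step 4: x = 7
step 5: x = 0
step 6: x = 35
step 7: x = 4
step 8: x = 15
step 9: x = 32
step 10: x = 19
step 11: x = 12
step 12: x = 11
step 13: x = 16
step 14: x = 27
step 15: x = 8
step 16: x = 31
The first disagreement with the transcript is at step 14, where the value should be x = 27.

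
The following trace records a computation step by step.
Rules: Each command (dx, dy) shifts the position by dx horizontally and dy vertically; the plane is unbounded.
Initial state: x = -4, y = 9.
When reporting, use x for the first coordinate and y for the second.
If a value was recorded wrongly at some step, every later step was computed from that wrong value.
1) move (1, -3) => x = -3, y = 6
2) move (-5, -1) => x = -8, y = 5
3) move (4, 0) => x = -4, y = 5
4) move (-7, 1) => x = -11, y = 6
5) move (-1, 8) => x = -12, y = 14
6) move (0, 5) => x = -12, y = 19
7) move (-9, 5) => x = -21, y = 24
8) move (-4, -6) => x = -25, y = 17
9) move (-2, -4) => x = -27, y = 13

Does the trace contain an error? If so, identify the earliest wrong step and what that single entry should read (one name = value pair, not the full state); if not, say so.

step 8, y = 18

Recomputing the run from the initial state:
step 1: x = -3, y = 6
step 2: x = -8, y = 5
step 3: x = -4, y = 5
step 4: x = -11, y = 6
step 5: x = -12, y = 14
step 6: x = -12, y = 19
step 7: x = -21, y = 24
step 8: x = -25, y = 18
step 9: x = -27, y = 14
The first disagreement with the trace is at step 8, where the value should be y = 18.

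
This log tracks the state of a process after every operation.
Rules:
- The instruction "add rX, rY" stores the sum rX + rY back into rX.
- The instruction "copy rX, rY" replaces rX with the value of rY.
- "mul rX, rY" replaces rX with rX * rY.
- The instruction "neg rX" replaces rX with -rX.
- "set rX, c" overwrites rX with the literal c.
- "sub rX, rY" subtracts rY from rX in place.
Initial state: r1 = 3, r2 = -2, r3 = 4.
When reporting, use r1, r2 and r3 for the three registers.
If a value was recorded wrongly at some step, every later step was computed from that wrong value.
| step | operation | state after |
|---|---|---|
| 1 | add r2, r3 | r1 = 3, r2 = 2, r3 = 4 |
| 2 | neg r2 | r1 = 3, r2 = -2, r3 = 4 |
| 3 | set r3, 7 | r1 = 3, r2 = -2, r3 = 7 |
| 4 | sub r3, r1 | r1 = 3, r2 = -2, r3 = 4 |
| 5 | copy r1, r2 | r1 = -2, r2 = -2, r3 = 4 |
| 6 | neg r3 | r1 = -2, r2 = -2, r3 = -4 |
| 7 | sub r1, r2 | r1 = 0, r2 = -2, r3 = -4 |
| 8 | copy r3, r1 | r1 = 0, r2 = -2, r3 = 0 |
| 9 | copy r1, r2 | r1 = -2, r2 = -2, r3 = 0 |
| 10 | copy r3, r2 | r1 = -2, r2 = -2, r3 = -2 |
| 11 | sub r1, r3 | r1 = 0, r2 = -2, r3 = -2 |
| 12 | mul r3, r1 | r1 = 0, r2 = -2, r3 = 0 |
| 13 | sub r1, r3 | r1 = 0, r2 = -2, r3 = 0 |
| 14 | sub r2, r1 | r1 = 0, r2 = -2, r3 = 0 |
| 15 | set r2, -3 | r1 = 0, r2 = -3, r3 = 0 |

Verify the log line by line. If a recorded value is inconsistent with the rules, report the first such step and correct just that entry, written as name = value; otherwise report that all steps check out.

Step 1: r2 = -2 + 4 = 2 — confirmed correct.
Step 2: r2 = -(2) = -2 — matches.
Step 3: r3 = 7 — confirmed correct.
Step 4: r3 = 7 - 3 = 4 — matches.
Step 5: r1 = -2 — exactly as logged.
Step 6: r3 = -(4) = -4 — confirmed correct.
Step 7: r1 = -2 - -2 = 0 — consistent with the log.
Step 8: r3 = 0 — consistent with the log.
Step 9: r1 = -2 — no discrepancy.
Step 10: r3 = -2 — confirmed correct.
Step 11: r1 = -2 - -2 = 0 — matches.
Step 12: r3 = -2 * 0 = 0 — exactly as logged.
Step 13: r1 = 0 - 0 = 0 — in agreement.
Step 14: r2 = -2 - 0 = -2 — same as recorded.
Step 15: r2 = -3 — verified.
The recomputation confirms every line.

no error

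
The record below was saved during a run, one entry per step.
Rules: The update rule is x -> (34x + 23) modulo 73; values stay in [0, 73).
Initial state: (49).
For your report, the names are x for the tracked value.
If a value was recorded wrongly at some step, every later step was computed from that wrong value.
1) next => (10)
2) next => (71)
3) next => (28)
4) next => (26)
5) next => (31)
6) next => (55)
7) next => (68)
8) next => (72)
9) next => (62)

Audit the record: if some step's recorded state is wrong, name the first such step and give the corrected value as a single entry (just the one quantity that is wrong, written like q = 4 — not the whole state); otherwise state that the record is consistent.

no error

step 1: x = (34*49 + 23) mod 73 = 10 -> exactly as logged
step 2: x = (34*10 + 23) mod 73 = 71 -> agrees with the record
step 3: x = (34*71 + 23) mod 73 = 28 -> verified
step 4: x = (34*28 + 23) mod 73 = 26 -> matches
step 5: x = (34*26 + 23) mod 73 = 31 -> same as recorded
step 6: x = (34*31 + 23) mod 73 = 55 -> no discrepancy
step 7: x = (34*55 + 23) mod 73 = 68 -> in agreement
step 8: x = (34*68 + 23) mod 73 = 72 -> confirmed correct
step 9: x = (34*72 + 23) mod 73 = 62 -> confirmed correct
The recomputation confirms every line.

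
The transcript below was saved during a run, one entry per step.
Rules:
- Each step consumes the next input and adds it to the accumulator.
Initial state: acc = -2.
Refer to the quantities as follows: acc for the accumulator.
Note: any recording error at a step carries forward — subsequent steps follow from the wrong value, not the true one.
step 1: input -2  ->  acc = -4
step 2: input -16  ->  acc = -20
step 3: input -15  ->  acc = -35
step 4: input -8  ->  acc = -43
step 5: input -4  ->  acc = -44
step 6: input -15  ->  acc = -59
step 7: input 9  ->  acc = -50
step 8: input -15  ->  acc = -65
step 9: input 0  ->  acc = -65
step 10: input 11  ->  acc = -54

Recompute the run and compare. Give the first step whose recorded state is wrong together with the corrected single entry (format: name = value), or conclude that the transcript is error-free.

step 5, acc = -47

Step 1: acc = -2 + -2 = -4 — matches.
Step 2: acc = -4 + -16 = -20 — matches.
Step 3: acc = -20 + -15 = -35 — consistent with the transcript.
Step 4: acc = -35 + -8 = -43 — same as recorded.
Step 5: acc = -43 + -4 = -47 — a discrepancy with the transcript.
Conclusion: step 5 carries the first error; the entry should be acc = -47.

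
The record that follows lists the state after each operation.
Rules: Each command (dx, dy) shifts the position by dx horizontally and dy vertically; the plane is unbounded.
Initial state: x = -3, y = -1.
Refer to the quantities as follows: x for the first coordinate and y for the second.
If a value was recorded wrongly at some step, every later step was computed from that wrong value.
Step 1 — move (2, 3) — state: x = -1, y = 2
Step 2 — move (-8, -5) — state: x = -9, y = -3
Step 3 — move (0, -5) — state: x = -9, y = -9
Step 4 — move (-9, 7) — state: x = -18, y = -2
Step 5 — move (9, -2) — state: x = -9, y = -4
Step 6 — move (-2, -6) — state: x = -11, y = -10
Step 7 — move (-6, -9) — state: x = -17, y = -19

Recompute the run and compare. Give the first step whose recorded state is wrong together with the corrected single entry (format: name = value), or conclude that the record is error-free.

step 1: x = -3 + (2) = -1, y = -1 + (3) = 2 -> no discrepancy
step 2: x = -1 + (-8) = -9, y = 2 + (-5) = -3 -> checks out
step 3: x = -9 + (0) = -9, y = -3 + (-5) = -8 -> the entry is off here
The audit stops at step 3: the recorded entry is wrong and should be y = -8.

step 3, y = -8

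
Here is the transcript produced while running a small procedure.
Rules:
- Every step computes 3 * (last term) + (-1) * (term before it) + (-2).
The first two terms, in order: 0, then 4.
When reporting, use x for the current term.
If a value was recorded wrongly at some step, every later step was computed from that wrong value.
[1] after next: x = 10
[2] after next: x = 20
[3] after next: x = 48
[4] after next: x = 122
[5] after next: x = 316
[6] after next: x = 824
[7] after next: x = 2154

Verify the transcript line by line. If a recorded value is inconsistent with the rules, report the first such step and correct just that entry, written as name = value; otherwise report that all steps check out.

step 2, x = 24

Recomputing the run from the initial state:
step 1: x = 10
step 2: x = 24
step 3: x = 60
step 4: x = 154
step 5: x = 400
step 6: x = 1044
step 7: x = 2730
The first disagreement with the transcript is at step 2, where the value should be x = 24.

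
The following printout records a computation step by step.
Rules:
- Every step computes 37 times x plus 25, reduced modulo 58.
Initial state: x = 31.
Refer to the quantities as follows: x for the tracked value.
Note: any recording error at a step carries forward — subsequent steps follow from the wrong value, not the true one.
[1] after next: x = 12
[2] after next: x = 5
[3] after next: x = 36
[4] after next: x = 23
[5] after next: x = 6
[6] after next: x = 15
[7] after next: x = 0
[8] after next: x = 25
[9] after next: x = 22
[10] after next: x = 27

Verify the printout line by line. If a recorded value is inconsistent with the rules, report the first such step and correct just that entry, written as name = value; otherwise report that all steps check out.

no error

step 1: x = (37*31 + 25) mod 58 = 12 -> matches
step 2: x = (37*12 + 25) mod 58 = 5 -> verified
step 3: x = (37*5 + 25) mod 58 = 36 -> confirmed correct
step 4: x = (37*36 + 25) mod 58 = 23 -> confirmed correct
step 5: x = (37*23 + 25) mod 58 = 6 -> verified
step 6: x = (37*6 + 25) mod 58 = 15 -> confirmed correct
step 7: x = (37*15 + 25) mod 58 = 0 -> no discrepancy
step 8: x = (37*0 + 25) mod 58 = 25 -> checks out
step 9: x = (37*25 + 25) mod 58 = 22 -> no discrepancy
step 10: x = (37*22 + 25) mod 58 = 27 -> same as recorded
Each recorded entry agrees with the recomputation.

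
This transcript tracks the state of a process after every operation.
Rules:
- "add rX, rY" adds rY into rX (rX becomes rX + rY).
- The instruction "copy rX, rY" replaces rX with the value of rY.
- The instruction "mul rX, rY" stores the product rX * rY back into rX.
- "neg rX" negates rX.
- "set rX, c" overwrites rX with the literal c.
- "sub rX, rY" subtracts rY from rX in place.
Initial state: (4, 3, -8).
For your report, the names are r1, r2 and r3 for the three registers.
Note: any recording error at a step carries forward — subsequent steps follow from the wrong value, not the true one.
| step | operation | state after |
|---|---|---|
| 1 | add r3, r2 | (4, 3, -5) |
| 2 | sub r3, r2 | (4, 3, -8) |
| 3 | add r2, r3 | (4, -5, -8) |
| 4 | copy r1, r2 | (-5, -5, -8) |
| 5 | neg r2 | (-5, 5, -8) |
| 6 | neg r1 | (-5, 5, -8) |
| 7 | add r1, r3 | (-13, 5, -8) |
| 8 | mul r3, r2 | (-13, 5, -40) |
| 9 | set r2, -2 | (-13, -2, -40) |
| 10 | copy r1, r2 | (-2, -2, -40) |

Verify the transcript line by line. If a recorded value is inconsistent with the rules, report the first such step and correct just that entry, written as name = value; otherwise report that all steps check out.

Recomputing the run from the initial state:
step 1: r1 = 4, r2 = 3, r3 = -5
step 2: r1 = 4, r2 = 3, r3 = -8
step 3: r1 = 4, r2 = -5, r3 = -8
step 4: r1 = -5, r2 = -5, r3 = -8
step 5: r1 = -5, r2 = 5, r3 = -8
step 6: r1 = 5, r2 = 5, r3 = -8
step 7: r1 = -3, r2 = 5, r3 = -8
step 8: r1 = -3, r2 = 5, r3 = -40
step 9: r1 = -3, r2 = -2, r3 = -40
step 10: r1 = -2, r2 = -2, r3 = -40
The first disagreement with the transcript is at step 6, where the value should be r1 = 5.

step 6, r1 = 5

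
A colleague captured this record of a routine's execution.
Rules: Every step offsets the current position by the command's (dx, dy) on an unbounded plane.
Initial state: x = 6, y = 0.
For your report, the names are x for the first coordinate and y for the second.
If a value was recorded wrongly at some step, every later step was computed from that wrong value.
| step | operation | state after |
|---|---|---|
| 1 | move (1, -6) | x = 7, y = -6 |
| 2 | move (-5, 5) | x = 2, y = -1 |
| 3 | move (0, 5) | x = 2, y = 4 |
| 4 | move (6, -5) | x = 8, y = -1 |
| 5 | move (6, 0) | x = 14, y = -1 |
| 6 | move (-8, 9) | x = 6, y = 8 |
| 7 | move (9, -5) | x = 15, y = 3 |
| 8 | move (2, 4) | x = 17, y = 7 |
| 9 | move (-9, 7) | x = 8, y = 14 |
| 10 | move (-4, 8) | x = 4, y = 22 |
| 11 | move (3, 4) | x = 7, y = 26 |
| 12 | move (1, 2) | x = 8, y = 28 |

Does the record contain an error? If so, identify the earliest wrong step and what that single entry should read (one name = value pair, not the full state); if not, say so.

Recomputing the run from the initial state:
step 1: x = 7, y = -6
step 2: x = 2, y = -1
step 3: x = 2, y = 4
step 4: x = 8, y = -1
step 5: x = 14, y = -1
step 6: x = 6, y = 8
step 7: x = 15, y = 3
step 8: x = 17, y = 7
step 9: x = 8, y = 14
step 10: x = 4, y = 22
step 11: x = 7, y = 26
step 12: x = 8, y = 28
This matches the record at every step.

no error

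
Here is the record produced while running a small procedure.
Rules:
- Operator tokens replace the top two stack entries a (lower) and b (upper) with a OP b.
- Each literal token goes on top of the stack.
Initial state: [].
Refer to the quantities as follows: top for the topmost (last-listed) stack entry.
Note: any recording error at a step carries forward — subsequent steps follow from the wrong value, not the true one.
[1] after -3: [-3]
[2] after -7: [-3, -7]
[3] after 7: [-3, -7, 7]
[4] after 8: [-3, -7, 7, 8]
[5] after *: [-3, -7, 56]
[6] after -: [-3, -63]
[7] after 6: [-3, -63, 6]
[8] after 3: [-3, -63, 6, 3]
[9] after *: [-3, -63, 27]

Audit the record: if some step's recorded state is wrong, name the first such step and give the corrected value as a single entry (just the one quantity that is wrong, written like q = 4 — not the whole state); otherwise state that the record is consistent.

Recomputing the run from the initial state:
step 1: [-3]
step 2: [-3, -7]
step 3: [-3, -7, 7]
step 4: [-3, -7, 7, 8]
step 5: [-3, -7, 56]
step 6: [-3, -63]
step 7: [-3, -63, 6]
step 8: [-3, -63, 6, 3]
step 9: [-3, -63, 18]
The first disagreement with the record is at step 9, where the value should be top = 18.

step 9, top = 18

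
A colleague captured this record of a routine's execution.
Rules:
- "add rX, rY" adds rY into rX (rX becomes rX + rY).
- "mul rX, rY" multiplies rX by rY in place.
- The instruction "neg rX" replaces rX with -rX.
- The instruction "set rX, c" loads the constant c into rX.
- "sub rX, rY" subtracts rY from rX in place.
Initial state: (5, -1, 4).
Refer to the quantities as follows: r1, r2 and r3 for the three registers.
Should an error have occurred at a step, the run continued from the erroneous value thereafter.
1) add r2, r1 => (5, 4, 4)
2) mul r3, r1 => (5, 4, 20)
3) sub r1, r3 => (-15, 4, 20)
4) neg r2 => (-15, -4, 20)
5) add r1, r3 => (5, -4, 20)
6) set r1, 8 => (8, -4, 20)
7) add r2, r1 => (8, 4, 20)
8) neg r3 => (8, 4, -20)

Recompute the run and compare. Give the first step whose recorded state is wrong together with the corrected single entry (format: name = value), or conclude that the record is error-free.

no error

step 1: r2 = -1 + 5 = 4 -> matches
step 2: r3 = 4 * 5 = 20 -> exactly as logged
step 3: r1 = 5 - 20 = -15 -> no discrepancy
step 4: r2 = -(4) = -4 -> matches
step 5: r1 = -15 + 20 = 5 -> agrees with the record
step 6: r1 = 8 -> verified
step 7: r2 = -4 + 8 = 4 -> matches
step 8: r3 = -(20) = -20 -> in agreement
All entries verified; no error found.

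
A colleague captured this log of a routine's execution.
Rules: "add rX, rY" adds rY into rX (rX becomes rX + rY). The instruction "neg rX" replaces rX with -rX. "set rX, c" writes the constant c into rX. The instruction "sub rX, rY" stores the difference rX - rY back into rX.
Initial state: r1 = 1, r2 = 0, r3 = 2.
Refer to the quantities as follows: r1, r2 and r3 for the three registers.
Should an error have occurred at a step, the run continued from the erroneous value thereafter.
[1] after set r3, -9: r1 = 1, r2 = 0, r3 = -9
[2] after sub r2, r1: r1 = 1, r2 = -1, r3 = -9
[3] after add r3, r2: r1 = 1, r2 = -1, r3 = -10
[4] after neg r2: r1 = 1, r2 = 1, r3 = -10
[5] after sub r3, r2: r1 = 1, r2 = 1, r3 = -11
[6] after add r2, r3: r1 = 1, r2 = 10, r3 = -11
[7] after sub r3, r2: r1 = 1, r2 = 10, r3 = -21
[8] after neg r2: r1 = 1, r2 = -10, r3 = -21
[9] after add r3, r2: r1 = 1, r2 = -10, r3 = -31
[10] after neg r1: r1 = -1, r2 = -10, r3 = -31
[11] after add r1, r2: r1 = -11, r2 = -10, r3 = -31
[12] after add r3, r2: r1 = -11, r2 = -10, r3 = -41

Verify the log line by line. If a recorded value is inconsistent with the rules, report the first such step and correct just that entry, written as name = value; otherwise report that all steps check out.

Recomputing the run from the initial state:
step 1: r1 = 1, r2 = 0, r3 = -9
step 2: r1 = 1, r2 = -1, r3 = -9
step 3: r1 = 1, r2 = -1, r3 = -10
step 4: r1 = 1, r2 = 1, r3 = -10
step 5: r1 = 1, r2 = 1, r3 = -11
step 6: r1 = 1, r2 = -10, r3 = -11
step 7: r1 = 1, r2 = -10, r3 = -1
step 8: r1 = 1, r2 = 10, r3 = -1
step 9: r1 = 1, r2 = 10, r3 = 9
step 10: r1 = -1, r2 = 10, r3 = 9
step 11: r1 = 9, r2 = 10, r3 = 9
step 12: r1 = 9, r2 = 10, r3 = 19
The first disagreement with the log is at step 6, where the value should be r2 = -10.

step 6, r2 = -10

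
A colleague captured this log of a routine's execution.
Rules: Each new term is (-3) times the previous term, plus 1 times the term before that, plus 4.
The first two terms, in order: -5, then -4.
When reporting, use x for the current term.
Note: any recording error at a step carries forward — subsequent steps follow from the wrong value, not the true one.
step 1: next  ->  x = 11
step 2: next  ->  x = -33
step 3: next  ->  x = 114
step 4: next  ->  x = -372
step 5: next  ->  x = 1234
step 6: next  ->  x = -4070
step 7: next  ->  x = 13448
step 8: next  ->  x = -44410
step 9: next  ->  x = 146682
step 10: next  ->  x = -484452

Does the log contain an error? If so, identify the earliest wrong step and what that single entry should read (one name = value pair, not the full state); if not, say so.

step 1: x = -3*(-4) + (1)*(-5) + (4) = 11 -> no discrepancy
step 2: x = -3*(11) + (1)*(-4) + (4) = -33 -> confirmed correct
step 3: x = -3*(-33) + (1)*(11) + (4) = 114 -> verified
step 4: x = -3*(114) + (1)*(-33) + (4) = -371 -> the recorded entry deviates here
Step 4 is the first one off; corrected, x = -371.

step 4, x = -371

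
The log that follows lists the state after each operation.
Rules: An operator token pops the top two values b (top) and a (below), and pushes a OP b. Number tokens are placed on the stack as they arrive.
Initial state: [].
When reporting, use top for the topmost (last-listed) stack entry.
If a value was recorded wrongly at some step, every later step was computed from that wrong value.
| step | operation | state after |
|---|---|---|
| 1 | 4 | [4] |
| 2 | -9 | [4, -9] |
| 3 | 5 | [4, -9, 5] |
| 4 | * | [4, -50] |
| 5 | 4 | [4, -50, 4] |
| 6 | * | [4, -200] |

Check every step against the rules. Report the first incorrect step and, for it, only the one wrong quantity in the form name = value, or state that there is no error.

step 4, top = -45

step 1: push 4: top = 4 -> confirmed correct
step 2: push -9: top = -9 -> in agreement
step 3: push 5: top = 5 -> matches
step 4: -9 * 5 = -45 -> not what was recorded
First incorrect step: 4; the correct value is top = -45.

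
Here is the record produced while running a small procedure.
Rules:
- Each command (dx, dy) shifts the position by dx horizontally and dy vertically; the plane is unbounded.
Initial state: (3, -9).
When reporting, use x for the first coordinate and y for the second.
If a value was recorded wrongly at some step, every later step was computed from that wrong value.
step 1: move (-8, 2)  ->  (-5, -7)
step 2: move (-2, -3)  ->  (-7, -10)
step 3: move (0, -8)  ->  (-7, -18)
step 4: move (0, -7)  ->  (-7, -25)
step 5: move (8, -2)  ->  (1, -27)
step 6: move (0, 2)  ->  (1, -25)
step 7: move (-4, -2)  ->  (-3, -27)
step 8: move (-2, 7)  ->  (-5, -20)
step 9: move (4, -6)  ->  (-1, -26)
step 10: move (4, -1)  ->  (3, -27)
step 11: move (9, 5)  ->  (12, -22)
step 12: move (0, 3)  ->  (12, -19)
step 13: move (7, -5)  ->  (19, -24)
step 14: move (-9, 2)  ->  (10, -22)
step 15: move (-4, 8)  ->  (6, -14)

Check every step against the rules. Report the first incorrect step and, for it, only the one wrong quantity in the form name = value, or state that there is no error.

no error

step 1: x = 3 + (-8) = -5, y = -9 + (2) = -7 -> agrees with the record
step 2: x = -5 + (-2) = -7, y = -7 + (-3) = -10 -> consistent with the record
step 3: x = -7 + (0) = -7, y = -10 + (-8) = -18 -> consistent with the record
step 4: x = -7 + (0) = -7, y = -18 + (-7) = -25 -> matches
step 5: x = -7 + (8) = 1, y = -25 + (-2) = -27 -> checks out
step 6: x = 1 + (0) = 1, y = -27 + (2) = -25 -> no discrepancy
step 7: x = 1 + (-4) = -3, y = -25 + (-2) = -27 -> in agreement
step 8: x = -3 + (-2) = -5, y = -27 + (7) = -20 -> confirmed correct
step 9: x = -5 + (4) = -1, y = -20 + (-6) = -26 -> agrees with the record
step 10: x = -1 + (4) = 3, y = -26 + (-1) = -27 -> agrees with the record
step 11: x = 3 + (9) = 12, y = -27 + (5) = -22 -> agrees with the record
step 12: x = 12 + (0) = 12, y = -22 + (3) = -19 -> same as recorded
step 13: x = 12 + (7) = 19, y = -19 + (-5) = -24 -> in agreement
step 14: x = 19 + (-9) = 10, y = -24 + (2) = -22 -> consistent with the record
step 15: x = 10 + (-4) = 6, y = -22 + (8) = -14 -> in agreement
Each recorded entry agrees with the recomputation.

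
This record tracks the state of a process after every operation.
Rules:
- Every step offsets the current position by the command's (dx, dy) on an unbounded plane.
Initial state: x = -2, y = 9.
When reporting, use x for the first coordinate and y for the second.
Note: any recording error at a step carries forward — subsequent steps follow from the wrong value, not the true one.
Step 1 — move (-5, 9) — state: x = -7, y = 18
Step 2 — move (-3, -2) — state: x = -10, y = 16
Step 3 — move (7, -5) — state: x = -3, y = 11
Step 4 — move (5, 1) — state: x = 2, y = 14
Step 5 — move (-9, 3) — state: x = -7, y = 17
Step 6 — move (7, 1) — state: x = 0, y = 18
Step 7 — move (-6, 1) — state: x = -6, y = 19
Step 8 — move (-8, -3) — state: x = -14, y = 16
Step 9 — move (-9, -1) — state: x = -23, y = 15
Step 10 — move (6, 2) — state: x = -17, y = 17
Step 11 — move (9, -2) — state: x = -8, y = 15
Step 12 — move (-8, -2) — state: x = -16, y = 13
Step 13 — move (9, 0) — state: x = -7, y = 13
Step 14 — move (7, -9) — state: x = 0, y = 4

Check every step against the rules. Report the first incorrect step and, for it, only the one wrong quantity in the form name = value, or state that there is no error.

step 4, y = 12

Recomputing the run from the initial state:
step 1: x = -7, y = 18
step 2: x = -10, y = 16
step 3: x = -3, y = 11
step 4: x = 2, y = 12
step 5: x = -7, y = 15
step 6: x = 0, y = 16
step 7: x = -6, y = 17
step 8: x = -14, y = 14
step 9: x = -23, y = 13
step 10: x = -17, y = 15
step 11: x = -8, y = 13
step 12: x = -16, y = 11
step 13: x = -7, y = 11
step 14: x = 0, y = 2
The first disagreement with the record is at step 4, where the value should be y = 12.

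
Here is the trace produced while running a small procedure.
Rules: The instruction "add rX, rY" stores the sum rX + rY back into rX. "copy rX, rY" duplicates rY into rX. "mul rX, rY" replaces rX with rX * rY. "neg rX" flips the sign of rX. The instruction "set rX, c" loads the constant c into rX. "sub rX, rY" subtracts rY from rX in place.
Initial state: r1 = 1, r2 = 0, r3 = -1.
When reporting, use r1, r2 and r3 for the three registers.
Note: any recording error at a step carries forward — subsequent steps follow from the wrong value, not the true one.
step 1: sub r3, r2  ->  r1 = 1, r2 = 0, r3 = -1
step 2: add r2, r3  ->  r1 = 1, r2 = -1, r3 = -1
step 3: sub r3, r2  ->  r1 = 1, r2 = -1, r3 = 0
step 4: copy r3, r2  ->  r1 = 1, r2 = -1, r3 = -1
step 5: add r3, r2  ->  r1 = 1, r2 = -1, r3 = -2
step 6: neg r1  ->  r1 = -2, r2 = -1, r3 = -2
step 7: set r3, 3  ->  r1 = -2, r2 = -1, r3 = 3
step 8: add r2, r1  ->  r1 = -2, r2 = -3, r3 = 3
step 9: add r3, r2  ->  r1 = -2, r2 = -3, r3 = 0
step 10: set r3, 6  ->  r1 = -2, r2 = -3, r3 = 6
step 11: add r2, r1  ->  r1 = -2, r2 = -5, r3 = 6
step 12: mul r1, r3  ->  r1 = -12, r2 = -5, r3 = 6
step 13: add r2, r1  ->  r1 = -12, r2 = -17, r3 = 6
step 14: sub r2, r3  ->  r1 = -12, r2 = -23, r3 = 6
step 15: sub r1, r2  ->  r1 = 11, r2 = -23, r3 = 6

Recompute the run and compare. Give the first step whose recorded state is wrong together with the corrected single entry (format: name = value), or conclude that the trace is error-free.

step 6, r1 = -1

step 1: r3 = -1 - 0 = -1 -> same as recorded
step 2: r2 = 0 + -1 = -1 -> no discrepancy
step 3: r3 = -1 - -1 = 0 -> exactly as logged
step 4: r3 = -1 -> confirmed correct
step 5: r3 = -1 + -1 = -2 -> confirmed correct
step 6: r1 = -(1) = -1 -> this is not what the trace shows
The audit stops at step 6: the recorded entry is wrong and should be r1 = -1.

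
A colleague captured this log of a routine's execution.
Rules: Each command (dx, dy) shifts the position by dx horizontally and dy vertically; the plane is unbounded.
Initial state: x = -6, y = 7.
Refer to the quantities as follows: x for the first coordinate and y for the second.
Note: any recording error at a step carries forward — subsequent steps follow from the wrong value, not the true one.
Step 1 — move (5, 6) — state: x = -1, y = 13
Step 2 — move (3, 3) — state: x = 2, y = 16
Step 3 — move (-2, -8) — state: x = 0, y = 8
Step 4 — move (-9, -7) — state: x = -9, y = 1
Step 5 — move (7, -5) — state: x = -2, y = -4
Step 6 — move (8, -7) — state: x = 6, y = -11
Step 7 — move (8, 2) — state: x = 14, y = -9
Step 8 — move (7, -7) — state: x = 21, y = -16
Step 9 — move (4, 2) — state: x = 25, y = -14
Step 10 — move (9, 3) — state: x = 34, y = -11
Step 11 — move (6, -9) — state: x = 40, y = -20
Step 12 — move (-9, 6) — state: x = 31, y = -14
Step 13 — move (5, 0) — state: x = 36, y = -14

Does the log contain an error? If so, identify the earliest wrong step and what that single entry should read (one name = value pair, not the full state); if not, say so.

Recomputing the run from the initial state:
step 1: x = -1, y = 13
step 2: x = 2, y = 16
step 3: x = 0, y = 8
step 4: x = -9, y = 1
step 5: x = -2, y = -4
step 6: x = 6, y = -11
step 7: x = 14, y = -9
step 8: x = 21, y = -16
step 9: x = 25, y = -14
step 10: x = 34, y = -11
step 11: x = 40, y = -20
step 12: x = 31, y = -14
step 13: x = 36, y = -14
This matches the log at every step.

no error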